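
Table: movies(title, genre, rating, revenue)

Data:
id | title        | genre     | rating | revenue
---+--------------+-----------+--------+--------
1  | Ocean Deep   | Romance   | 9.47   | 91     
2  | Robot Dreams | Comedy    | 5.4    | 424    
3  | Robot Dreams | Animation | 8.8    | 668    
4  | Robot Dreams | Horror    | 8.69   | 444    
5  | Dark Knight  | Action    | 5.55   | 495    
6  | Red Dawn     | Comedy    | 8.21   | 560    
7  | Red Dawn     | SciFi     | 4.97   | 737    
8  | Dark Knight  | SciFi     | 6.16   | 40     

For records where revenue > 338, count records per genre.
SELECT genre, COUNT(*)
FROM movies
WHERE revenue > 338
GROUP BY genre

Note: WHERE filters rows before grouping.

Result:
  Action: 1
  Animation: 1
  Comedy: 2
  Horror: 1
  SciFi: 1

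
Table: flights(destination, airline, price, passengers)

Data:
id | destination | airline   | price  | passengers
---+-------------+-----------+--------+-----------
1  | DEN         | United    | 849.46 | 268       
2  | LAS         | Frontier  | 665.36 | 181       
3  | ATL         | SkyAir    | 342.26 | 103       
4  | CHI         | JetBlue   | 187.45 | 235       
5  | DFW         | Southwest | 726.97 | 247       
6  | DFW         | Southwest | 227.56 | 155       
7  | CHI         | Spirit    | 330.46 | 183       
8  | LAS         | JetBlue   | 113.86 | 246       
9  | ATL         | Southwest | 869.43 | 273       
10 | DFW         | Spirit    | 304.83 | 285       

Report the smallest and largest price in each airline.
SELECT airline, MIN(price), MAX(price)
FROM flights
GROUP BY airline

Result:
  Frontier: min=665.36, max=665.36
  JetBlue: min=113.86, max=187.45
  SkyAir: min=342.26, max=342.26
  Southwest: min=227.56, max=869.43
  Spirit: min=304.83, max=330.46
  United: min=849.46, max=849.46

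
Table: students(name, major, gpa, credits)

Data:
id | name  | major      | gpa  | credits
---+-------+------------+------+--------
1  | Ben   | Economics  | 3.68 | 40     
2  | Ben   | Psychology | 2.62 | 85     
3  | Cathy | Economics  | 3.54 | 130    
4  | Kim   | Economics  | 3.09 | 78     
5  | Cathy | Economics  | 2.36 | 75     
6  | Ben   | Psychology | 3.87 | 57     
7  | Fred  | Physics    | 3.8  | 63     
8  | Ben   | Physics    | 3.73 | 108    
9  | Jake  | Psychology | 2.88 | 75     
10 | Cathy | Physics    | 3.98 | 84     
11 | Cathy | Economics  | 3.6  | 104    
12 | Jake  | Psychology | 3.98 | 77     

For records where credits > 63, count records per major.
SELECT major, COUNT(*)
FROM students
WHERE credits > 63
GROUP BY major

Note: WHERE filters rows before grouping.

Result:
  Economics: 4
  Physics: 2
  Psychology: 3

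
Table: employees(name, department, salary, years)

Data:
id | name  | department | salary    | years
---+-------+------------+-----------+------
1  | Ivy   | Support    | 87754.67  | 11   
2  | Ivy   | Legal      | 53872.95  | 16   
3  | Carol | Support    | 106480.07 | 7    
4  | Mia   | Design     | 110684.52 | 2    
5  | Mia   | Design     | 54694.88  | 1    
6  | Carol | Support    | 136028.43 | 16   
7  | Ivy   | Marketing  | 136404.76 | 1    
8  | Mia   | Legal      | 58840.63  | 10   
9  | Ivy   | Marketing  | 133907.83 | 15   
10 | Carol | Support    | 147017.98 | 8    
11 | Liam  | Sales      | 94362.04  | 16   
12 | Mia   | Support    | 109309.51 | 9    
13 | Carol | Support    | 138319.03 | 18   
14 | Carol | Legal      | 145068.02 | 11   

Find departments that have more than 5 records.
SELECT department, COUNT(*) as cnt
FROM employees
GROUP BY department
HAVING COUNT(*) > 5

Result:
  Support: 6

Note: HAVING filters groups after aggregation, WHERE filters rows before.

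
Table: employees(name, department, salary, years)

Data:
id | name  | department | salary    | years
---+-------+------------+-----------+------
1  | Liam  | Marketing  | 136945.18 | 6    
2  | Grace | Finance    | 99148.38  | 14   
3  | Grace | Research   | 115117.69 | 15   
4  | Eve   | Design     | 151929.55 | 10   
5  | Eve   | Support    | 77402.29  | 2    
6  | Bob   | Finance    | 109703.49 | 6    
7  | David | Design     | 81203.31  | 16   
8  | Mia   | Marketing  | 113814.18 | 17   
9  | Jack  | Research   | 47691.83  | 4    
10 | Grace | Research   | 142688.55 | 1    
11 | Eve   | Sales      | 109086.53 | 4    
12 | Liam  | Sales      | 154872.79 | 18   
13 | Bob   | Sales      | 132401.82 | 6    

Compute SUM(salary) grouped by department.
SELECT department, SUM(salary) as result
FROM employees
GROUP BY department

Result:
  Design: 233132.86
  Finance: 208851.87
  Marketing: 250759.36
  Research: 305498.07
  Sales: 396361.14
  Support: 77402.29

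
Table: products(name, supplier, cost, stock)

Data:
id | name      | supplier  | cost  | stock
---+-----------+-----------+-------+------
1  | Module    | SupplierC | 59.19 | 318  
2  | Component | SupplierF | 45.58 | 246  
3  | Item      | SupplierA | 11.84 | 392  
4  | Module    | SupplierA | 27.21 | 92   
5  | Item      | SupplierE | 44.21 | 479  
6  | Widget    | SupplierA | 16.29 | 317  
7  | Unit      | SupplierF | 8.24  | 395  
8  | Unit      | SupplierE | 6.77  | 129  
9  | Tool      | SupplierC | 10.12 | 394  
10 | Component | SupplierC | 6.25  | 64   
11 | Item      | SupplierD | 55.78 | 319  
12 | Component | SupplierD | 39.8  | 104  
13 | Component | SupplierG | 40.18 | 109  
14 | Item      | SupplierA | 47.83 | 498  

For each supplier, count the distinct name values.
SELECT supplier, COUNT(DISTINCT name)
FROM products
GROUP BY supplier

Result:
  SupplierA: 3 distinct
  SupplierC: 3 distinct
  SupplierD: 2 distinct
  SupplierE: 2 distinct
  SupplierF: 2 distinct
  SupplierG: 1 distinct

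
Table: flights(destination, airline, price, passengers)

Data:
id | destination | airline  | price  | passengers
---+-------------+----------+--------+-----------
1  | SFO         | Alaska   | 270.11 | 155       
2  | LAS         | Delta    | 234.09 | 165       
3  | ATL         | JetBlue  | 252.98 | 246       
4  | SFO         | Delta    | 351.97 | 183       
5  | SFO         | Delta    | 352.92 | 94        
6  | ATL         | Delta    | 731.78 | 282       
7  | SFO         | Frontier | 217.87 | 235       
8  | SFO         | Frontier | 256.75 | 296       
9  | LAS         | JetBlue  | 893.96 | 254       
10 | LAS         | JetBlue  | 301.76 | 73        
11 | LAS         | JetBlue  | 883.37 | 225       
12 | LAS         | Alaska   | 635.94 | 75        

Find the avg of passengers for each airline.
SELECT airline, AVG(passengers) as result
FROM flights
GROUP BY airline

Result:
  Alaska: 115.00
  Delta: 181.00
  Frontier: 265.50
  JetBlue: 199.50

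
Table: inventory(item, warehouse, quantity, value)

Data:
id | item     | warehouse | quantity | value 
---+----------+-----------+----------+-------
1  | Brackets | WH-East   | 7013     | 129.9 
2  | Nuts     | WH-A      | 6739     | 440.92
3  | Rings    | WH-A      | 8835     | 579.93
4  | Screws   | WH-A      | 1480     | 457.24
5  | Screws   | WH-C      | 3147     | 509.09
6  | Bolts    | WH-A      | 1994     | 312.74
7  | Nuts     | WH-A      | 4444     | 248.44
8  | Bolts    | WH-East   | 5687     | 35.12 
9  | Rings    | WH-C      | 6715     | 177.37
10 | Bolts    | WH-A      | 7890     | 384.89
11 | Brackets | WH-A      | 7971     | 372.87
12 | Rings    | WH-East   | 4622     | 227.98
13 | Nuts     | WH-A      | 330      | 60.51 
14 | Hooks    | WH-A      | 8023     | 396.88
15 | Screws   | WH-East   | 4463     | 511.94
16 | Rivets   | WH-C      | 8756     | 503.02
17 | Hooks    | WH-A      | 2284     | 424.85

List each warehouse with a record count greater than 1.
SELECT warehouse, COUNT(*) as cnt
FROM inventory
GROUP BY warehouse
HAVING COUNT(*) > 1

Result:
  WH-A: 10
  WH-C: 3
  WH-East: 4

Note: HAVING filters groups after aggregation, WHERE filters rows before.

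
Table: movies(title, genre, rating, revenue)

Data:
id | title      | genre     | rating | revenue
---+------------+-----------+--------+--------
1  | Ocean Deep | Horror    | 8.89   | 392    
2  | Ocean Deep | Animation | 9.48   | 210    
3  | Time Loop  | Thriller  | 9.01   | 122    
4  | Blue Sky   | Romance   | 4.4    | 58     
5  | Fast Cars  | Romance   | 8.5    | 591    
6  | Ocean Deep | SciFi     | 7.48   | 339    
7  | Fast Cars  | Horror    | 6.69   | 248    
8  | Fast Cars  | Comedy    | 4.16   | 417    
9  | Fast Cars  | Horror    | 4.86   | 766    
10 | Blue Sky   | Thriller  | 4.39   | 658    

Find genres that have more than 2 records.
SELECT genre, COUNT(*) as cnt
FROM movies
GROUP BY genre
HAVING COUNT(*) > 2

Result:
  Horror: 3

Note: HAVING filters groups after aggregation, WHERE filters rows before.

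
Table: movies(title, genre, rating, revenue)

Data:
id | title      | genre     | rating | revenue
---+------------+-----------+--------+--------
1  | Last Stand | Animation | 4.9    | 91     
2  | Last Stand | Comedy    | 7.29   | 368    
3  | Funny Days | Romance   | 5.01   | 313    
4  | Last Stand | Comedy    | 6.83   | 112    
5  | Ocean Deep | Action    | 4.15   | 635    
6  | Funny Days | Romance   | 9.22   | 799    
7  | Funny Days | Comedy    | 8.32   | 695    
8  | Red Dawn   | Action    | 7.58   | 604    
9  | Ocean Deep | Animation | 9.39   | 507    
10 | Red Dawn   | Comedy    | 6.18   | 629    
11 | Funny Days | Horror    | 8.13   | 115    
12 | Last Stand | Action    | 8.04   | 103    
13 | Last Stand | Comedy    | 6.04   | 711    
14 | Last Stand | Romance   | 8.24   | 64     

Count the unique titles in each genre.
SELECT genre, COUNT(DISTINCT title)
FROM movies
GROUP BY genre

Result:
  Action: 3 distinct
  Animation: 2 distinct
  Comedy: 3 distinct
  Horror: 1 distinct
  Romance: 2 distinct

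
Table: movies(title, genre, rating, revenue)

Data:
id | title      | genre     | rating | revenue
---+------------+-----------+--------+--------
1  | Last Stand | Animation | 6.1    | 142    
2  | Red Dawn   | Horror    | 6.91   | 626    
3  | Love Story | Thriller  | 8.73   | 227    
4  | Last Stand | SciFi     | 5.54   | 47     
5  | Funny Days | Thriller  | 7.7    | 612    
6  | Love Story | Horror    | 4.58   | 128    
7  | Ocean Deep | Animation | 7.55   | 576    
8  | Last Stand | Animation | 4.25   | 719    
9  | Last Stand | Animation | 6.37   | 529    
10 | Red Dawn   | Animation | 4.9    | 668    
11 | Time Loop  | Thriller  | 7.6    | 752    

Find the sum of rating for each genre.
SELECT genre, SUM(rating) as result
FROM movies
GROUP BY genre

Result:
  Animation: 29.17
  Horror: 11.49
  SciFi: 5.54
  Thriller: 24.03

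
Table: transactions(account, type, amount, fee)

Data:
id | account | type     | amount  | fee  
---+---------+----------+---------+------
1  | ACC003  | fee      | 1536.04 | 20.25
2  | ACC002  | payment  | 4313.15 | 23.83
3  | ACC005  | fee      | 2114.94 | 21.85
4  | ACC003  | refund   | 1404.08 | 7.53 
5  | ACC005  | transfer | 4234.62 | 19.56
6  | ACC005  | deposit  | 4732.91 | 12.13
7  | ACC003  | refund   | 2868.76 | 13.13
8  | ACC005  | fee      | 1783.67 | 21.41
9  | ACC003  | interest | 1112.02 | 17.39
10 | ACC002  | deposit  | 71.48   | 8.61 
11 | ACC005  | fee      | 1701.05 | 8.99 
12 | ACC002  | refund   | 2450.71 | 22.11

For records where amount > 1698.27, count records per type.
SELECT type, COUNT(*)
FROM transactions
WHERE amount > 1698.27
GROUP BY type

Note: WHERE filters rows before grouping.

Result:
  deposit: 1
  fee: 3
  payment: 1
  refund: 2
  transfer: 1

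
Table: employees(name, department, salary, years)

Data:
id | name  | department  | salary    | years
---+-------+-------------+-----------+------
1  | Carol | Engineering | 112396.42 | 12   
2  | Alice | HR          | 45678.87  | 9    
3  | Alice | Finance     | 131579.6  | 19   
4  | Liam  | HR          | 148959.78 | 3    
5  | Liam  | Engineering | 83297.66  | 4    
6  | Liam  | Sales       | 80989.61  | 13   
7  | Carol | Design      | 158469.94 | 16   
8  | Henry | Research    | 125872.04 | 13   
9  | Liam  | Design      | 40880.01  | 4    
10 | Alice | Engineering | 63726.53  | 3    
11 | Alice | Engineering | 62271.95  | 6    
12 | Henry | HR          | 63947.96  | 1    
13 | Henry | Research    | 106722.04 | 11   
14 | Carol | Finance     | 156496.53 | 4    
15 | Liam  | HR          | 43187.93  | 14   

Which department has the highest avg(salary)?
SELECT department, AVG(salary) as val
FROM employees
GROUP BY department
ORDER BY val DESC
LIMIT 1

Result: Finance with avg(salary) = 144038.07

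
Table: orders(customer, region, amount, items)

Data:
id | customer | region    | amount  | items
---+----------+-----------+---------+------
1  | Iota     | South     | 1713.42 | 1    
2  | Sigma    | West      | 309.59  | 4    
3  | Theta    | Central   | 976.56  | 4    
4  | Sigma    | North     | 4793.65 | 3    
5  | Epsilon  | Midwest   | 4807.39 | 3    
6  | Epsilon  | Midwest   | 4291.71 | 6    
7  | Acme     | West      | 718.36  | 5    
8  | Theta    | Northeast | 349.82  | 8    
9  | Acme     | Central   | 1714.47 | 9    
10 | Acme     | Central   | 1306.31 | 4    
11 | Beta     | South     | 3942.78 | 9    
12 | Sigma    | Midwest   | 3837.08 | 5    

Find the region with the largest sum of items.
SELECT region, SUM(items) as val
FROM orders
GROUP BY region
ORDER BY val DESC
LIMIT 1

Result: Central with sum(items) = 17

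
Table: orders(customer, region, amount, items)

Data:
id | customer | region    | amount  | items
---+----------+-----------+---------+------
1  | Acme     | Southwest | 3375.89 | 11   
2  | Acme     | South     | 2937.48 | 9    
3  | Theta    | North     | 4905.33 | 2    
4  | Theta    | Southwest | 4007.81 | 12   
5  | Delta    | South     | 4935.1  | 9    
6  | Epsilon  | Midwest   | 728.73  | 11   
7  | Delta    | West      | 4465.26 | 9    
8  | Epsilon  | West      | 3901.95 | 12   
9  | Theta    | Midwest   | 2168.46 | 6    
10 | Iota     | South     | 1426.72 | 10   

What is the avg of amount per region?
SELECT region, AVG(amount) as result
FROM orders
GROUP BY region

Result:
  Midwest: 1448.60
  North: 4905.33
  South: 3099.77
  Southwest: 3691.85
  West: 4183.61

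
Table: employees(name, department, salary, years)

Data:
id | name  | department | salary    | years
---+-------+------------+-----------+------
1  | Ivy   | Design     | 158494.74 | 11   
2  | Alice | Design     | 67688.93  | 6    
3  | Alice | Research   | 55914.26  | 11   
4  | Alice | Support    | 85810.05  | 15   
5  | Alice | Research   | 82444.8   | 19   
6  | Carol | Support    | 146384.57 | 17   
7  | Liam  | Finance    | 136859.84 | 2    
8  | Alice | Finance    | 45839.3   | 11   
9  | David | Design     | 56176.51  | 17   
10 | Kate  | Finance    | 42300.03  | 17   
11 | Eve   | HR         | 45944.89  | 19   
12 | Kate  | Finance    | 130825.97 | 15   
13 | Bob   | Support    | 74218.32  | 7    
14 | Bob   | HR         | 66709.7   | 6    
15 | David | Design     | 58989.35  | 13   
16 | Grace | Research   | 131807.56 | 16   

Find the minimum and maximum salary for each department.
SELECT department, MIN(salary), MAX(salary)
FROM employees
GROUP BY department

Result:
  Design: min=56176.51, max=158494.74
  Finance: min=42300.03, max=136859.84
  HR: min=45944.89, max=66709.70
  Research: min=55914.26, max=131807.56
  Support: min=74218.32, max=146384.57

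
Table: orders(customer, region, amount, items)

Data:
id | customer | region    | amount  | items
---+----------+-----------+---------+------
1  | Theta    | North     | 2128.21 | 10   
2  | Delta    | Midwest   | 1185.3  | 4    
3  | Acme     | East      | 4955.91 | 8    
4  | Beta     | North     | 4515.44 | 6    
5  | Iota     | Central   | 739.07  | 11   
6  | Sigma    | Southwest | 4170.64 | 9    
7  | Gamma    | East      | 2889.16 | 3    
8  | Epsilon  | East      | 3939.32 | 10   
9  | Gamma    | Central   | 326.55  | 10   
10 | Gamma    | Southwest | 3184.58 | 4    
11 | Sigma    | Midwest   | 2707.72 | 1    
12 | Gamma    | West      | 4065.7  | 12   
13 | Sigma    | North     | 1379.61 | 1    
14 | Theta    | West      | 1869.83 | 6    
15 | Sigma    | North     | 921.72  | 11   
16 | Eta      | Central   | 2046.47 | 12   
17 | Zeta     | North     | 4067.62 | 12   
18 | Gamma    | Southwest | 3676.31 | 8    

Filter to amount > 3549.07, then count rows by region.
SELECT region, COUNT(*)
FROM orders
WHERE amount > 3549.07
GROUP BY region

Note: WHERE filters rows before grouping.

Result:
  East: 2
  North: 2
  Southwest: 2
  West: 1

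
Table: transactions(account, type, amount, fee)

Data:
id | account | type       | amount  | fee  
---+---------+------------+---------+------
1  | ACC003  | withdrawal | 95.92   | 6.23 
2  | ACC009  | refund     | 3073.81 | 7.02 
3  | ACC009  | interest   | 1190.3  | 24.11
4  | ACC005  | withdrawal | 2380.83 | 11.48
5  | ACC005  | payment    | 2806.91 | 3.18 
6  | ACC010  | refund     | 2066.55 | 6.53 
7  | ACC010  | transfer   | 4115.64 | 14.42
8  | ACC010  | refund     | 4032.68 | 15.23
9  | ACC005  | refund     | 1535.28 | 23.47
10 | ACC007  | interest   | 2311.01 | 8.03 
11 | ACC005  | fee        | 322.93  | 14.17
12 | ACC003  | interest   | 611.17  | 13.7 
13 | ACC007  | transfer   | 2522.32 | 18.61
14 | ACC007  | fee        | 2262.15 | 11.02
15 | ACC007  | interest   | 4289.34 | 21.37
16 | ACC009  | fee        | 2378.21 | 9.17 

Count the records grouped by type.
SELECT type, COUNT(*) as count
FROM transactions
GROUP BY type

Result:
  fee: 3
  interest: 4
  payment: 1
  refund: 4
  transfer: 2
  withdrawal: 2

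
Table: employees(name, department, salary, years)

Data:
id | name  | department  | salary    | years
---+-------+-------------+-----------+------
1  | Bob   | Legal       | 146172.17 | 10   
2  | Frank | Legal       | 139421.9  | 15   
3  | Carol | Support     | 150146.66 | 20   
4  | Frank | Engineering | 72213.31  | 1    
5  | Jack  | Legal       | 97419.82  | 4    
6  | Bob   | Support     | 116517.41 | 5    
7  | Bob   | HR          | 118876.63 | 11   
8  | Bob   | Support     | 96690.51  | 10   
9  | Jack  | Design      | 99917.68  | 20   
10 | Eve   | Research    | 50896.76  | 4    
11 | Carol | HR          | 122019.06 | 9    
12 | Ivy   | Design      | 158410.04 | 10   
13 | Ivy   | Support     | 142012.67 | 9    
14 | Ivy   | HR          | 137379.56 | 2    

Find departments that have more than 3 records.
SELECT department, COUNT(*) as cnt
FROM employees
GROUP BY department
HAVING COUNT(*) > 3

Result:
  Support: 4

Note: HAVING filters groups after aggregation, WHERE filters rows before.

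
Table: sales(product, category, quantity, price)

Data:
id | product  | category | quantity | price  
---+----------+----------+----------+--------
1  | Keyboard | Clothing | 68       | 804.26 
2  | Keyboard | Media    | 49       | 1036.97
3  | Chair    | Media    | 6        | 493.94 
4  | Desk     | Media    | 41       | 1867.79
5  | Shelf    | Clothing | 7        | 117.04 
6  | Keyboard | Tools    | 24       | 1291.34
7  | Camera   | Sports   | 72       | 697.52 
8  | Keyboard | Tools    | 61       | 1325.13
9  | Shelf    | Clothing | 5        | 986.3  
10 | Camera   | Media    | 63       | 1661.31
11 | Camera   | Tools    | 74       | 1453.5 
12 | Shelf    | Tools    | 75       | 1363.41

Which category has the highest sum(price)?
SELECT category, SUM(price) as val
FROM sales
GROUP BY category
ORDER BY val DESC
LIMIT 1

Result: Tools with sum(price) = 5433.38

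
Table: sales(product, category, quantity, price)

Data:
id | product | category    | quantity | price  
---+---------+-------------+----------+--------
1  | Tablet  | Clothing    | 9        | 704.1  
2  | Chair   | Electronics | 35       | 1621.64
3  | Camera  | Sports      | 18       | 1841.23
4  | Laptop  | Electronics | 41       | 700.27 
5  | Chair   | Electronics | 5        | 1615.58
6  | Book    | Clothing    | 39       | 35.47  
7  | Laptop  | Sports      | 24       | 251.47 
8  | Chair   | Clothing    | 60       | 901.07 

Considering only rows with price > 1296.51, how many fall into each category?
SELECT category, COUNT(*)
FROM sales
WHERE price > 1296.51
GROUP BY category

Note: WHERE filters rows before grouping.

Result:
  Electronics: 2
  Sports: 1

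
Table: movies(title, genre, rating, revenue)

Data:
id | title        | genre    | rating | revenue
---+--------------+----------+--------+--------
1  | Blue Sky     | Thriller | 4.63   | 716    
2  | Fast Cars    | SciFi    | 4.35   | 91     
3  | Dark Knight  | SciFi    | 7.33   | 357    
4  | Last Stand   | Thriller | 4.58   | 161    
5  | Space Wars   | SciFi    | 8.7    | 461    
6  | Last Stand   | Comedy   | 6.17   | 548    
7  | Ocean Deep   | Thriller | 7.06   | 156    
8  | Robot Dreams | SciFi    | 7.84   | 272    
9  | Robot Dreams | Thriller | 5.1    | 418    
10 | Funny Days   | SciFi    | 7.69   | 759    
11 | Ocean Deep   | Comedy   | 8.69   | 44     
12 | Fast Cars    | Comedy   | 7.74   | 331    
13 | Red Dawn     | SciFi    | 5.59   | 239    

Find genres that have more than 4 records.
SELECT genre, COUNT(*) as cnt
FROM movies
GROUP BY genre
HAVING COUNT(*) > 4

Result:
  SciFi: 6

Note: HAVING filters groups after aggregation, WHERE filters rows before.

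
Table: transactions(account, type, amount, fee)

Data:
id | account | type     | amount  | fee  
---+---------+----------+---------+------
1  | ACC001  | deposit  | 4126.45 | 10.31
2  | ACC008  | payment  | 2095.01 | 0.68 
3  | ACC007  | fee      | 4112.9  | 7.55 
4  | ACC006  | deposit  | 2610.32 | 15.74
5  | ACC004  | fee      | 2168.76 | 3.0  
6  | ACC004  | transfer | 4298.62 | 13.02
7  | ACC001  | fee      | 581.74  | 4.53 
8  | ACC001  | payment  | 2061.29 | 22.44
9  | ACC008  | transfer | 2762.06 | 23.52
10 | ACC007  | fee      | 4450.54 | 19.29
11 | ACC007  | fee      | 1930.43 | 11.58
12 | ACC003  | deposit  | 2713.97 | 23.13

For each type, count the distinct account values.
SELECT type, COUNT(DISTINCT account)
FROM transactions
GROUP BY type

Result:
  deposit: 3 distinct
  fee: 3 distinct
  payment: 2 distinct
  transfer: 2 distinct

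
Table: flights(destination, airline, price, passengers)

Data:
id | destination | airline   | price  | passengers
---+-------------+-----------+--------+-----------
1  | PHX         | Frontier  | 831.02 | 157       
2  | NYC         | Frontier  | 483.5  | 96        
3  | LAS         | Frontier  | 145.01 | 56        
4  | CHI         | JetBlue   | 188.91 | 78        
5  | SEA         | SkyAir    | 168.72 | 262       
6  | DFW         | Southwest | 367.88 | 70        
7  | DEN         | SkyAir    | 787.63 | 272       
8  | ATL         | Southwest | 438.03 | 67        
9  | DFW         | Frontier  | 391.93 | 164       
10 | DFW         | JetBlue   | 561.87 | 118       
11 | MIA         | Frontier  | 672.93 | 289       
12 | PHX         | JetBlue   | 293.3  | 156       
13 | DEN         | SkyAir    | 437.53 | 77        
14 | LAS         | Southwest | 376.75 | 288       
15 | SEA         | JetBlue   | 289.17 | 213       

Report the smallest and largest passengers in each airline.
SELECT airline, MIN(passengers), MAX(passengers)
FROM flights
GROUP BY airline

Result:
  Frontier: min=56, max=289
  JetBlue: min=78, max=213
  SkyAir: min=77, max=272
  Southwest: min=67, max=288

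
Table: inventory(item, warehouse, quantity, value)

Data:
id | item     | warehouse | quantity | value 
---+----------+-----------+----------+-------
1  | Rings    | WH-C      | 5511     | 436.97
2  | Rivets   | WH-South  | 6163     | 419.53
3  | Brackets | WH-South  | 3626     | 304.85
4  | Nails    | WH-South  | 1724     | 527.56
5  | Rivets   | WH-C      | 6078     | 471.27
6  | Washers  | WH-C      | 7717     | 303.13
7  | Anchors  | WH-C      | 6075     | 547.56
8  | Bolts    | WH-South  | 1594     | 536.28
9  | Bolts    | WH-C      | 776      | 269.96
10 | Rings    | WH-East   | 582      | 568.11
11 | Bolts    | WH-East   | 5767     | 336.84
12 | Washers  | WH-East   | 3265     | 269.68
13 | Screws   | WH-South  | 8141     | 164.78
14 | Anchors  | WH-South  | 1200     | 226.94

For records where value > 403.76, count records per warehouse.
SELECT warehouse, COUNT(*)
FROM inventory
WHERE value > 403.76
GROUP BY warehouse

Note: WHERE filters rows before grouping.

Result:
  WH-C: 3
  WH-East: 1
  WH-South: 3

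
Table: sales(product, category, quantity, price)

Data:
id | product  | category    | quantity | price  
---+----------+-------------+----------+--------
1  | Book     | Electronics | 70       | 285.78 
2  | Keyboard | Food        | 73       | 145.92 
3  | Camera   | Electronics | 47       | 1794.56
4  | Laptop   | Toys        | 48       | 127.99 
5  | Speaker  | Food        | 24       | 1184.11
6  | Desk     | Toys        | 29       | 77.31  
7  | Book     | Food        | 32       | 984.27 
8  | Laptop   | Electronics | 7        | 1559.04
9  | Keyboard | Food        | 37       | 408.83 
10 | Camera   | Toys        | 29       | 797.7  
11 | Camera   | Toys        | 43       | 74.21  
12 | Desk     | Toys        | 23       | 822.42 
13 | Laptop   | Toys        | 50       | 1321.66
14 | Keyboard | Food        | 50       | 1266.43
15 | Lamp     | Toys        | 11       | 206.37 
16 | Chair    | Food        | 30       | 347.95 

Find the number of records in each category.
SELECT category, COUNT(*) as count
FROM sales
GROUP BY category

Result:
  Electronics: 3
  Food: 6
  Toys: 7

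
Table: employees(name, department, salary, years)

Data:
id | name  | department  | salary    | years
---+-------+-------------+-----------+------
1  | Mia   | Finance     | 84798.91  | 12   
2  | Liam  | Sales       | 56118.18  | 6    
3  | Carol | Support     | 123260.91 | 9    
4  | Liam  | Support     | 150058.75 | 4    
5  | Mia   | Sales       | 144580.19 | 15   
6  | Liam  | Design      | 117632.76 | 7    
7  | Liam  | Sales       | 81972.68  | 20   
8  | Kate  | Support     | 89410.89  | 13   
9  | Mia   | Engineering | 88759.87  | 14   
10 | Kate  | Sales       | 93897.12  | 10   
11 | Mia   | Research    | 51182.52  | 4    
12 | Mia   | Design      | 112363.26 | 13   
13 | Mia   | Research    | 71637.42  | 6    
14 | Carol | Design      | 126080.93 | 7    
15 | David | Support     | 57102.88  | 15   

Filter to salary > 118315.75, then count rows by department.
SELECT department, COUNT(*)
FROM employees
WHERE salary > 118315.75
GROUP BY department

Note: WHERE filters rows before grouping.

Result:
  Design: 1
  Sales: 1
  Support: 2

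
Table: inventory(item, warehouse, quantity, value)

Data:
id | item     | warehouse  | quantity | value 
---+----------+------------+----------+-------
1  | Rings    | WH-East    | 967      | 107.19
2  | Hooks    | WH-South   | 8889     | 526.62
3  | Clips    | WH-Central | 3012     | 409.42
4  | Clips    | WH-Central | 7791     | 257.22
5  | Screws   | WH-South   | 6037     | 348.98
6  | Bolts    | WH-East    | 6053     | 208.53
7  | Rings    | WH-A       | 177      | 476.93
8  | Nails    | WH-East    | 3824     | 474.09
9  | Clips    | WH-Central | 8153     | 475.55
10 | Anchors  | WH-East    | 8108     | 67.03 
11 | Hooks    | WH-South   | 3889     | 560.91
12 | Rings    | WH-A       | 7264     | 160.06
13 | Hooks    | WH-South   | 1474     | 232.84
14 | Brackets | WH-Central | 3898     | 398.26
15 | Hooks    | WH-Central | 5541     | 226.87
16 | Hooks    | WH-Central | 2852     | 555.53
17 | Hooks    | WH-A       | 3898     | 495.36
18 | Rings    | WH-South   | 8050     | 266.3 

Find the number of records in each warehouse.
SELECT warehouse, COUNT(*) as count
FROM inventory
GROUP BY warehouse

Result:
  WH-A: 3
  WH-Central: 6
  WH-East: 4
  WH-South: 5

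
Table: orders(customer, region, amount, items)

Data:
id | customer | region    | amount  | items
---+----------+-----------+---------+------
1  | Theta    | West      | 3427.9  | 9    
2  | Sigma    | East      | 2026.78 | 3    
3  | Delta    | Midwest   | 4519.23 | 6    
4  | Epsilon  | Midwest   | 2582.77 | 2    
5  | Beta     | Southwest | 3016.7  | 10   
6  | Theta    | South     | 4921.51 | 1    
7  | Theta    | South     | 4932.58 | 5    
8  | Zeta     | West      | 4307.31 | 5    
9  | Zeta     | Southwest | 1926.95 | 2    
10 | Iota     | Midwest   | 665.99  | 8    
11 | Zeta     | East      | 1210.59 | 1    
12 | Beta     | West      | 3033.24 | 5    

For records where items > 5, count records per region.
SELECT region, COUNT(*)
FROM orders
WHERE items > 5
GROUP BY region

Note: WHERE filters rows before grouping.

Result:
  Midwest: 2
  Southwest: 1
  West: 1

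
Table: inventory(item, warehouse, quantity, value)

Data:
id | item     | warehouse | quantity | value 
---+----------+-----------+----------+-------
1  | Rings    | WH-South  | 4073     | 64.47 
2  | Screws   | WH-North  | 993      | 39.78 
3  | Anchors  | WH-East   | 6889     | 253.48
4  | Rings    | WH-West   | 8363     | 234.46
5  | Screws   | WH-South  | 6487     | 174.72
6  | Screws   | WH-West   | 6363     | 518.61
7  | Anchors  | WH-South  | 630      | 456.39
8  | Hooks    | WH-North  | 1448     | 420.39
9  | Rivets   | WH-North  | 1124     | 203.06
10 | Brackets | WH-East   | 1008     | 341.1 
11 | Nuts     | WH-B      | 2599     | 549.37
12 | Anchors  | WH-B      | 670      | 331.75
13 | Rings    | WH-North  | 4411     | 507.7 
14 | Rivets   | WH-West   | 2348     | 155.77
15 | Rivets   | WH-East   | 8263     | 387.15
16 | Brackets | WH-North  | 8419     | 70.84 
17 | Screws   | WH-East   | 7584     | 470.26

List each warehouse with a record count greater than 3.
SELECT warehouse, COUNT(*) as cnt
FROM inventory
GROUP BY warehouse
HAVING COUNT(*) > 3

Result:
  WH-East: 4
  WH-North: 5

Note: HAVING filters groups after aggregation, WHERE filters rows before.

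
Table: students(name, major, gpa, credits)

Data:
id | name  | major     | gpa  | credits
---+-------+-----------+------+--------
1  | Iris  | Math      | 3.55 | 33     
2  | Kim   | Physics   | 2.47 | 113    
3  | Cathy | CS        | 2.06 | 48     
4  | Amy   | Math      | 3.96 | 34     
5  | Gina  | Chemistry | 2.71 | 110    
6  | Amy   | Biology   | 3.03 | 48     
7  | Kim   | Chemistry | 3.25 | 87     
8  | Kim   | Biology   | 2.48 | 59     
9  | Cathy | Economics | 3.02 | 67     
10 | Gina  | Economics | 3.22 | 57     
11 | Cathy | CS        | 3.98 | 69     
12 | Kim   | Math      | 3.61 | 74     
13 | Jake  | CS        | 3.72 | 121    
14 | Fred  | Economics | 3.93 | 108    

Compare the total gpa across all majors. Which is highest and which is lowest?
SELECT major, SUM(gpa)
FROM students
GROUP BY major
ORDER BY SUM(gpa)

All groups:
  Physics: 2.47
  Biology: 5.51
  Chemistry: 5.96
  CS: 9.76
  Economics: 10.17
  Math: 11.12

Highest: Math (11.12)
Lowest: Physics (2.47)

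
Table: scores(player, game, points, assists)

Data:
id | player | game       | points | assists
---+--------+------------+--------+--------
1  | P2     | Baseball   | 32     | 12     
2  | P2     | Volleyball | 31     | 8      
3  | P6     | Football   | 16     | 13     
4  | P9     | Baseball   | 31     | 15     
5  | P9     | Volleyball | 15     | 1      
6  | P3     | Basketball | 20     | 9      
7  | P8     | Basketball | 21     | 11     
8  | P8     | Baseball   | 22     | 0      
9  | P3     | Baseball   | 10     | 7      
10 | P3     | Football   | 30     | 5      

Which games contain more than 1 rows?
SELECT game, COUNT(*) as cnt
FROM scores
GROUP BY game
HAVING COUNT(*) > 1

Result:
  Baseball: 4
  Basketball: 2
  Football: 2
  Volleyball: 2

Note: HAVING filters groups after aggregation, WHERE filters rows before.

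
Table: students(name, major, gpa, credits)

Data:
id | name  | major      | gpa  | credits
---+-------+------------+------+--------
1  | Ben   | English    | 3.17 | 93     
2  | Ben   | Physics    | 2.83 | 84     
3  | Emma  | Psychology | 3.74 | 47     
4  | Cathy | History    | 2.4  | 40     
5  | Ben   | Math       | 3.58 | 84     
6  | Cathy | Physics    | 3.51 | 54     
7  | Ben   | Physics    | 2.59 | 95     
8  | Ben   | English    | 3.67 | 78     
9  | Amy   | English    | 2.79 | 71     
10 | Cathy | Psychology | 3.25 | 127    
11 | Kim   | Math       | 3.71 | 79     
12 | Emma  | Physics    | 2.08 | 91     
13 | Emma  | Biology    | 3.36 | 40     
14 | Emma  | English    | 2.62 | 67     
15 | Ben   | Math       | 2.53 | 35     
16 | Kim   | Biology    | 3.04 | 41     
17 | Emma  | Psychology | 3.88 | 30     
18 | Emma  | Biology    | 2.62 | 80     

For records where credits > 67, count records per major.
SELECT major, COUNT(*)
FROM students
WHERE credits > 67
GROUP BY major

Note: WHERE filters rows before grouping.

Result:
  Biology: 1
  English: 3
  Math: 2
  Physics: 3
  Psychology: 1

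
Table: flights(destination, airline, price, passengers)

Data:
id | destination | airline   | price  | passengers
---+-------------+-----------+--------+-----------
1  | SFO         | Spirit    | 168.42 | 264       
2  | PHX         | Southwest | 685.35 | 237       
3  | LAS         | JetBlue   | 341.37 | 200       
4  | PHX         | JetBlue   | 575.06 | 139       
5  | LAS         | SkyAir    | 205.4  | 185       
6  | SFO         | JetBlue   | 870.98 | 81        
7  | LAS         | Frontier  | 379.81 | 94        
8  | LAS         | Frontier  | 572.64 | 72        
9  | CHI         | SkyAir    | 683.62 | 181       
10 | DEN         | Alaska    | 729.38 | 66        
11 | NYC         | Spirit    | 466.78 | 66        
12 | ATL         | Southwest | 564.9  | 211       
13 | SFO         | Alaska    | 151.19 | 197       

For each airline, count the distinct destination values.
SELECT airline, COUNT(DISTINCT destination)
FROM flights
GROUP BY airline

Result:
  Alaska: 2 distinct
  Frontier: 1 distinct
  JetBlue: 3 distinct
  SkyAir: 2 distinct
  Southwest: 2 distinct
  Spirit: 2 distinct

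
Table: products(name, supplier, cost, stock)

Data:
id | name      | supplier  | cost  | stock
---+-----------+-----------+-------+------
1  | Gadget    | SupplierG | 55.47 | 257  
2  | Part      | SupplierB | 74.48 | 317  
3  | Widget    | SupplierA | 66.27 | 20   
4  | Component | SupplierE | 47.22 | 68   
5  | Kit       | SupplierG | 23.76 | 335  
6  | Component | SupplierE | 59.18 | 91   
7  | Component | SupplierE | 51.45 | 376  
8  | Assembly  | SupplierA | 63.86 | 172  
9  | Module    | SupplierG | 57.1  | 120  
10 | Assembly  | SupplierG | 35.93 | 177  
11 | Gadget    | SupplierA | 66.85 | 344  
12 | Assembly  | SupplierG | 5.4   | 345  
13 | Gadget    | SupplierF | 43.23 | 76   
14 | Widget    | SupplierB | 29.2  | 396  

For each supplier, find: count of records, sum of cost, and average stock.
SELECT supplier,
       COUNT(*) as cnt,
       SUM(cost) as total_cost,
       AVG(stock) as avg_stock
FROM products
GROUP BY supplier

Result:
  SupplierA: 3 records, 196.98 total cost, 178.67 avg stock
  SupplierB: 2 records, 103.68 total cost, 356.50 avg stock
  SupplierE: 3 records, 157.85 total cost, 178.33 avg stock
  SupplierF: 1 records, 43.23 total cost, 76.00 avg stock
  SupplierG: 5 records, 177.66 total cost, 246.80 avg stock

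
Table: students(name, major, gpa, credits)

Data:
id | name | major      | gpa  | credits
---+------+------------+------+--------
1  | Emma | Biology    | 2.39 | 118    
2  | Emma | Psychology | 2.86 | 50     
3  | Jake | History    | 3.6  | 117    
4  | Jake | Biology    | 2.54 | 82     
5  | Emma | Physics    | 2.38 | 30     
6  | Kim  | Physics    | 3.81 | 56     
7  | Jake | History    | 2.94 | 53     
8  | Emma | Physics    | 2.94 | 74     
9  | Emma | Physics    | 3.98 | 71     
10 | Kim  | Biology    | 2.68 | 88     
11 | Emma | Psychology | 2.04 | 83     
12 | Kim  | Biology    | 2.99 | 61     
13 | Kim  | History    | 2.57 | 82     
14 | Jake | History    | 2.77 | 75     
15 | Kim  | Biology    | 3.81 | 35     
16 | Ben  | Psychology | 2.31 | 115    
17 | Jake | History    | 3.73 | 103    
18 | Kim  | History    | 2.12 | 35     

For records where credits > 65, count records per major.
SELECT major, COUNT(*)
FROM students
WHERE credits > 65
GROUP BY major

Note: WHERE filters rows before grouping.

Result:
  Biology: 3
  History: 4
  Physics: 2
  Psychology: 2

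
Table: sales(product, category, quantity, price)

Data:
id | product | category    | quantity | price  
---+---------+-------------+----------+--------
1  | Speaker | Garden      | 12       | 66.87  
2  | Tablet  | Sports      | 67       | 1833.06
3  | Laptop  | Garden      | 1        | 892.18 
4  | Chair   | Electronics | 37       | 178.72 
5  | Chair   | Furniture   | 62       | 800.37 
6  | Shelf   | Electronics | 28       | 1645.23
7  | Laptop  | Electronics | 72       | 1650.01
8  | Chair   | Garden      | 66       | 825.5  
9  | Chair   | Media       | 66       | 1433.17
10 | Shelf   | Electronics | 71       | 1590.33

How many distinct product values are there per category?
SELECT category, COUNT(DISTINCT product)
FROM sales
GROUP BY category

Result:
  Electronics: 3 distinct
  Furniture: 1 distinct
  Garden: 3 distinct
  Media: 1 distinct
  Sports: 1 distinct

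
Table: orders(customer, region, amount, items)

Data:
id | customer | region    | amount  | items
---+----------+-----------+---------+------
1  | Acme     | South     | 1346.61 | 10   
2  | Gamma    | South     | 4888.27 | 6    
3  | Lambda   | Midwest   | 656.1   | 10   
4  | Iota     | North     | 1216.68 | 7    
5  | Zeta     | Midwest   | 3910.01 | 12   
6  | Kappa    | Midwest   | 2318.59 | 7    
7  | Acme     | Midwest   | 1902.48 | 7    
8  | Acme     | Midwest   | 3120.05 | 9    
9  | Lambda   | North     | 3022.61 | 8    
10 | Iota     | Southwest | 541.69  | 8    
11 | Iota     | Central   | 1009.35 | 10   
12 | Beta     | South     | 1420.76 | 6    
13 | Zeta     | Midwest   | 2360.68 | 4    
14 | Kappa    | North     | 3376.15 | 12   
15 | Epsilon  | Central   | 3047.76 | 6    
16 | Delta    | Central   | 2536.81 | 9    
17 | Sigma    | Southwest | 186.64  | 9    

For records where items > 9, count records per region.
SELECT region, COUNT(*)
FROM orders
WHERE items > 9
GROUP BY region

Note: WHERE filters rows before grouping.

Result:
  Central: 1
  Midwest: 2
  North: 1
  South: 1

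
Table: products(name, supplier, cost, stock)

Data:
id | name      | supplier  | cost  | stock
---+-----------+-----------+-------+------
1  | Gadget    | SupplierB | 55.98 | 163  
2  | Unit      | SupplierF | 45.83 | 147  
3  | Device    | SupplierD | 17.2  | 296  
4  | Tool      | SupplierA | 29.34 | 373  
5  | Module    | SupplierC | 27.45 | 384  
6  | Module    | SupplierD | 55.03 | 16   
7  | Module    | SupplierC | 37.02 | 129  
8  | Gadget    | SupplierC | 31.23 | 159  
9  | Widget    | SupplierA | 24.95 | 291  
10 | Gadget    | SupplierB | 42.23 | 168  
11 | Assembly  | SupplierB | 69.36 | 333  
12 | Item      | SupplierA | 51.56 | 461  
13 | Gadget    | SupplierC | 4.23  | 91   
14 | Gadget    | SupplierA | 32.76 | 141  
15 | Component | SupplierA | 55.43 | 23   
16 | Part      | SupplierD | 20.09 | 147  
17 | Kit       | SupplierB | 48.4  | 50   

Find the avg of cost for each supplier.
SELECT supplier, AVG(cost) as result
FROM products
GROUP BY supplier

Result:
  SupplierA: 38.81
  SupplierB: 53.99
  SupplierC: 24.98
  SupplierD: 30.77
  SupplierF: 45.83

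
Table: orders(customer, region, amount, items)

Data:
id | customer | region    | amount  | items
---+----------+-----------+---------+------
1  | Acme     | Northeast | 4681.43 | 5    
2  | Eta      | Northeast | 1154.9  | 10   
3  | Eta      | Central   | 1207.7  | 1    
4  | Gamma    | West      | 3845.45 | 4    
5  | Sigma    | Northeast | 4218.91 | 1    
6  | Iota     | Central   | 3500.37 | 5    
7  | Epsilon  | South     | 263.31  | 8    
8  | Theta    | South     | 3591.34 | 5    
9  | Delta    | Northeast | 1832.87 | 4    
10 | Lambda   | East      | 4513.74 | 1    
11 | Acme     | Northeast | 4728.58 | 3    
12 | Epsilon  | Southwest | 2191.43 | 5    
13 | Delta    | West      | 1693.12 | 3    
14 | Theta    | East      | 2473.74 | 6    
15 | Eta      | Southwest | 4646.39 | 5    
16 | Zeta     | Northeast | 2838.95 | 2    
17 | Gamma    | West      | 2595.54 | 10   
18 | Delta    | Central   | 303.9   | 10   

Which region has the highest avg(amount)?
SELECT region, AVG(amount) as val
FROM orders
GROUP BY region
ORDER BY val DESC
LIMIT 1

Result: East with avg(amount) = 3493.74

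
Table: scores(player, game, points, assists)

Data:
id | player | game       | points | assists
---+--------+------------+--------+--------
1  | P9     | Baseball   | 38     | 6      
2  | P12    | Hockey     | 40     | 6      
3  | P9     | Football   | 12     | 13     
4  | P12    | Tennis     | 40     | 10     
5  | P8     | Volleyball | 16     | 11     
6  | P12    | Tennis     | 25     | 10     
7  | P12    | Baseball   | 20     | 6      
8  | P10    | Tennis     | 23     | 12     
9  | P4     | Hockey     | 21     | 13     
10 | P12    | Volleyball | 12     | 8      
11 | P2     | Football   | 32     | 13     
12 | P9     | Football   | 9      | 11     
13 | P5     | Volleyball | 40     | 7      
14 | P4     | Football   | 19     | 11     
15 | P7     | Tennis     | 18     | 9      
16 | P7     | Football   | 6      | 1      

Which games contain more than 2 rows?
SELECT game, COUNT(*) as cnt
FROM scores
GROUP BY game
HAVING COUNT(*) > 2

Result:
  Football: 5
  Tennis: 4
  Volleyball: 3

Note: HAVING filters groups after aggregation, WHERE filters rows before.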